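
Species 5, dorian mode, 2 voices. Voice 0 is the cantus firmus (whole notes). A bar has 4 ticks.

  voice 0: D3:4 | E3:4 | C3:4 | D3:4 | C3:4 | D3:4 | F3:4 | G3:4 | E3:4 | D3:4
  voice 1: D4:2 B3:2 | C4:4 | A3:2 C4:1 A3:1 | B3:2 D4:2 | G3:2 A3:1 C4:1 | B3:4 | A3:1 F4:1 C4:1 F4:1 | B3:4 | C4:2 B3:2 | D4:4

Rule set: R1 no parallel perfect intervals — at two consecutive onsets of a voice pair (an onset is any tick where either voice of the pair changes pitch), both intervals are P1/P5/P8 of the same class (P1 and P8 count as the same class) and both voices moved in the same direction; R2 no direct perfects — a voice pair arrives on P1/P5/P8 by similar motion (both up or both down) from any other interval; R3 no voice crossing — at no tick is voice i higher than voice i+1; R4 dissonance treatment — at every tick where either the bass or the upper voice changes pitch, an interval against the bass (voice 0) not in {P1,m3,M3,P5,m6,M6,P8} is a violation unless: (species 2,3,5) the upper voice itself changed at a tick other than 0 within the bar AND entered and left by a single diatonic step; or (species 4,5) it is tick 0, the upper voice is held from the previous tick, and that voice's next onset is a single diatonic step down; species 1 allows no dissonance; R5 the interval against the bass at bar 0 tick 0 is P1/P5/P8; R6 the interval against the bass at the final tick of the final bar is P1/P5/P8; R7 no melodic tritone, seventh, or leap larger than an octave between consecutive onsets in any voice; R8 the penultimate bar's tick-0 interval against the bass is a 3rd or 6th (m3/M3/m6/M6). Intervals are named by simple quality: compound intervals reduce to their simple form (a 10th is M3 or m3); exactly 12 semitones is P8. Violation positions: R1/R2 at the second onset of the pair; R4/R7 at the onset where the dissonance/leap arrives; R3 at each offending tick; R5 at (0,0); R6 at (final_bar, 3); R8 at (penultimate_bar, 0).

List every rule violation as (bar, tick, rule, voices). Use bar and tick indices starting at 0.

bar 0: v0=D3 v1=D4 downbeat P8
bar 1: v0=E3 v1=C4 downbeat m6
bar 2: v0=C3 v1=A3 downbeat M6
bar 3: v0=D3 v1=B3 downbeat M6
bar 4: v0=C3 v1=G3 downbeat P5
bar 5: v0=D3 v1=B3 downbeat M6
bar 6: v0=F3 v1=A3 downbeat M3
bar 7: v0=G3 v1=B3 downbeat M3
bar 8: v0=E3 v1=C4 downbeat m6
bar 9: v0=D3 v1=D4 downbeat P8
  -> R2 @ bar 4 tick 0 v(0, 1): D3/D4 P8 -> C3/G3 P5 similar
  -> R7 @ bar 7 tick 0 v(1,): F4->B3 leap 6st

(4, 0, R2, (0, 1))
(7, 0, R7, (1,))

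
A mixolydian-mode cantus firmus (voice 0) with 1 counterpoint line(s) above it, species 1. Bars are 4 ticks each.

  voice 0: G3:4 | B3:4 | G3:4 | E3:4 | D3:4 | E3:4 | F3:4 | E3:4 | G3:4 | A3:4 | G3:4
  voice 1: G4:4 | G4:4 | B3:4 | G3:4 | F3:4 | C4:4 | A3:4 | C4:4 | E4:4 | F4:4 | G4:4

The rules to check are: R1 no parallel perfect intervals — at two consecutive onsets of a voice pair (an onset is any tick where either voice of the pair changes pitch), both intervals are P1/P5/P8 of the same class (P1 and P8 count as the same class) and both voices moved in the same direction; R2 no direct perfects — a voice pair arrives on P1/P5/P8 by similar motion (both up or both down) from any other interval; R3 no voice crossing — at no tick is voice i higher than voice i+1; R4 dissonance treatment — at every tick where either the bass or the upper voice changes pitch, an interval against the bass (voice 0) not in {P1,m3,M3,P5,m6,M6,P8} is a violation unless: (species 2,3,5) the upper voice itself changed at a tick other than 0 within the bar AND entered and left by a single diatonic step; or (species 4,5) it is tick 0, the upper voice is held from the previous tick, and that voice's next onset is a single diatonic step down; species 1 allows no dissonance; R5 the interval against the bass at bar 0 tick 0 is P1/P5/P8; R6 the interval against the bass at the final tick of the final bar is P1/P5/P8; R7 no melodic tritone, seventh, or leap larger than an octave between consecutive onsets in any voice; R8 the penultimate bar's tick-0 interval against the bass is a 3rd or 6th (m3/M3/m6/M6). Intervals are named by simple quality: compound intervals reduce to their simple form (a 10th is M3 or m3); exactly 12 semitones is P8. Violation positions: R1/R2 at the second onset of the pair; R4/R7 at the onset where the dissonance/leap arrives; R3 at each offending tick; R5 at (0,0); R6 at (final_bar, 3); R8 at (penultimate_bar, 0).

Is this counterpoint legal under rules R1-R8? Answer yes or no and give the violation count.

Yes (0 violations)

bar 0: v0=G3 v1=G4 (P8)
bar 1: v0=B3 v1=G4 (m6)
bar 2: v0=G3 v1=B3 (M3)
bar 3: v0=E3 v1=G3 (m3)
bar 4: v0=D3 v1=F3 (m3)
bar 5: v0=E3 v1=C4 (m6)
bar 6: v0=F3 v1=A3 (M3)
bar 7: v0=E3 v1=C4 (m6)
bar 8: v0=G3 v1=E4 (M6)
bar 9: v0=A3 v1=F4 (m6)
bar 10: v0=G3 v1=G4 (P8)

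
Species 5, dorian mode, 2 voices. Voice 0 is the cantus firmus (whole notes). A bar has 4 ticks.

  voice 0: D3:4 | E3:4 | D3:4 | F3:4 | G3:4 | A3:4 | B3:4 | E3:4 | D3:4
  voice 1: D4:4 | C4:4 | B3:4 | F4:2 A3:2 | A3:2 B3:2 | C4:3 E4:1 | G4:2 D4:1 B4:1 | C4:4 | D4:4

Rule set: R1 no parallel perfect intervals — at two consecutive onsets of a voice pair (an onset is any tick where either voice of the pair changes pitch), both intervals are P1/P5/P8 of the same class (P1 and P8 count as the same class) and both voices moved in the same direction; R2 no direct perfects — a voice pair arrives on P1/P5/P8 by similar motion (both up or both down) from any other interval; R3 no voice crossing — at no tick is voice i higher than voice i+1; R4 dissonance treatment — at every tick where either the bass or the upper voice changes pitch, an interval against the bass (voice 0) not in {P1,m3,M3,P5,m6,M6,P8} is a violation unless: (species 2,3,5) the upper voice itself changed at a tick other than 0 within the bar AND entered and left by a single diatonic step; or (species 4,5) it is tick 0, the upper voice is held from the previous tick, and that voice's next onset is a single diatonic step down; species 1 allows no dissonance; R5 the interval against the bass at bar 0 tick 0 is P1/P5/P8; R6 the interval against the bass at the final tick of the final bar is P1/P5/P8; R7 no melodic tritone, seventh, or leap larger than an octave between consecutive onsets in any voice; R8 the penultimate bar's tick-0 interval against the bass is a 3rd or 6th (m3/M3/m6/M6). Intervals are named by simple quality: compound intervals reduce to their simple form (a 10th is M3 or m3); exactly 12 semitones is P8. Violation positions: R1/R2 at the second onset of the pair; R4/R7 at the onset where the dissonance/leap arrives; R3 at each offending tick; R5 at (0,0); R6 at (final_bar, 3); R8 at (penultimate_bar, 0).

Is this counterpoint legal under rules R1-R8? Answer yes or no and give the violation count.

bar 0: v0=D3 v1=D4 (P8)
bar 1: v0=E3 v1=C4 (m6)
bar 2: v0=D3 v1=B3 (M6)
bar 3: v0=F3 v1=F4 (P8)
bar 4: v0=G3 v1=A3 (M2)
bar 5: v0=A3 v1=C4 (m3)
bar 6: v0=B3 v1=G4 (m6)
bar 7: v0=E3 v1=C4 (m6)
bar 8: v0=D3 v1=D4 (P8)
  R2 @ bar3.0: D3/B3 M6 -> F3/F4 P8 similar
  R7 @ bar3.0: B3->F4 leap 6st
  R4 @ bar4.0: G3/A3 M2 untreated
  R7 @ bar7.0: B4->C4 leap 11st

No (4 violations)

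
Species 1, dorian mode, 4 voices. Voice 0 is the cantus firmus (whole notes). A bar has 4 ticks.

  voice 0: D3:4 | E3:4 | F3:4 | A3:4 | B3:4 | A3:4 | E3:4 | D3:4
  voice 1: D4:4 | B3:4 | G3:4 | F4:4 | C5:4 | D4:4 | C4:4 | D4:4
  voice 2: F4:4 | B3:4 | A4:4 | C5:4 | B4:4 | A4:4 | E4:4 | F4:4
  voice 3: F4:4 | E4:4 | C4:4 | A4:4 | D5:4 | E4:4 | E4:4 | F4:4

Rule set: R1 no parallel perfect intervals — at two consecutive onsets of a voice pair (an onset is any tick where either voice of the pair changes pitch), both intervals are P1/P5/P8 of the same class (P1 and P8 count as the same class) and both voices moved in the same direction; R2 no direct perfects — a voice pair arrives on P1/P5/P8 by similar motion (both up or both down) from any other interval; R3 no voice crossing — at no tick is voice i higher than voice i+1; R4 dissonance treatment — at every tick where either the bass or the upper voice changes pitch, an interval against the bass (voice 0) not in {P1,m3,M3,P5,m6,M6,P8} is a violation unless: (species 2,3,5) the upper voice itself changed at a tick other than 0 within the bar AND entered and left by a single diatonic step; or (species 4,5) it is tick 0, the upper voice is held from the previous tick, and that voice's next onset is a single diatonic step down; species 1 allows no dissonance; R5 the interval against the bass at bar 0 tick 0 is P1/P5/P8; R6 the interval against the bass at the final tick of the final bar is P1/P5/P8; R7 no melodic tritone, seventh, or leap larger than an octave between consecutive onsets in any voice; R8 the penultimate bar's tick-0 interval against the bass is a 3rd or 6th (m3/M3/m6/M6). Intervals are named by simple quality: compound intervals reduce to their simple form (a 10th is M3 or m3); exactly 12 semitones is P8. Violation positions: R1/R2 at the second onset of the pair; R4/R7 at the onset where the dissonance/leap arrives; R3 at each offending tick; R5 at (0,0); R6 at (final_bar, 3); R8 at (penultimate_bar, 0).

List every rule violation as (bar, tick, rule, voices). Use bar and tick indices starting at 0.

bar 0: v0=D3 v1=D4 v2=F4 v3=F4 downbeat m3
bar 1: v0=E3 v1=B3 v2=B3 v3=E4 downbeat P8
bar 2: v0=F3 v1=G3 v2=A4 v3=C4 downbeat P5
bar 3: v0=A3 v1=F4 v2=C5 v3=A4 downbeat P8
bar 4: v0=B3 v1=C5 v2=B4 v3=D5 downbeat m3
bar 5: v0=A3 v1=D4 v2=A4 v3=E4 downbeat P5
bar 6: v0=E3 v1=C4 v2=E4 v3=E4 downbeat P8
bar 7: v0=D3 v1=D4 v2=F4 v3=F4 downbeat m3
  -> R5 @ bar 0 tick 0 v(0, 2): opens on m3
  -> R5 @ bar 0 tick 0 v(0, 3): opens on m3
  -> R2 @ bar 1 tick 0 v(1, 2): D4/F4 m3 -> B3/B3 P1 similar
  -> R7 @ bar 1 tick 0 v(2,): F4->B3 leap 6st
  -> R3 @ bar 2 tick 0 v(2, 3): A4 above C4
  -> R4 @ bar 2 tick 0 v(0, 1): F3/G3 M2 untreated
  -> R7 @ bar 2 tick 0 v(2,): B3->A4 leap 10st
  -> R3 @ bar 2 tick 1 v(2, 3): A4 above C4
  -> R3 @ bar 2 tick 2 v(2, 3): A4 above C4
  -> R3 @ bar 2 tick 3 v(2, 3): A4 above C4
  -> R2 @ bar 3 tick 0 v(0, 3): F3/C4 P5 -> A3/A4 P8 similar
  -> R2 @ bar 3 tick 0 v(1, 2): G3/A4 M2 -> F4/C5 P5 similar
  -> R3 @ bar 3 tick 0 v(2, 3): C5 above A4
  -> R7 @ bar 3 tick 0 v(1,): G3->F4 leap 10st
  -> R3 @ bar 3 tick 1 v(2, 3): C5 above A4
  -> R3 @ bar 3 tick 2 v(2, 3): C5 above A4
  -> R3 @ bar 3 tick 3 v(2, 3): C5 above A4
  -> R3 @ bar 4 tick 0 v(1, 2): C5 above B4
  -> R4 @ bar 4 tick 0 v(0, 1): B3/C5 m2 untreated
  -> R3 @ bar 4 tick 1 v(1, 2): C5 above B4
  -> R3 @ bar 4 tick 2 v(1, 2): C5 above B4
  -> R3 @ bar 4 tick 3 v(1, 2): C5 above B4
  -> R1 @ bar 5 tick 0 v(0, 2): B3/B4 P8 -> A3/A4 P8 similar
  -> R2 @ bar 5 tick 0 v(0, 3): B3/D5 m3 -> A3/E4 P5 similar
  -> R2 @ bar 5 tick 0 v(1, 2): C5/B4 m2 -> D4/A4 P5 similar
  -> R3 @ bar 5 tick 0 v(2, 3): A4 above E4
  -> R4 @ bar 5 tick 0 v(0, 1): A3/D4 P4 untreated
  -> R7 @ bar 5 tick 0 v(1,): C5->D4 leap 10st
  -> R7 @ bar 5 tick 0 v(3,): D5->E4 leap 10st
  -> R3 @ bar 5 tick 1 v(2, 3): A4 above E4
  -> R3 @ bar 5 tick 2 v(2, 3): A4 above E4
  -> R3 @ bar 5 tick 3 v(2, 3): A4 above E4
  -> R1 @ bar 6 tick 0 v(0, 2): A3/A4 P8 -> E3/E4 P8 similar
  -> R8 @ bar 6 tick 0 v(0, 2): penult P8 not 3rd/6th
  -> R8 @ bar 6 tick 0 v(0, 3): penult P8 not 3rd/6th
  -> R1 @ bar 7 tick 0 v(2, 3): E4/E4 P1 -> F4/F4 P1 similar
  -> R6 @ bar 7 tick 3 v(0, 2): closes on m3
  -> R6 @ bar 7 tick 3 v(0, 3): closes on m3

(0, 0, R5, (0, 2))
(0, 0, R5, (0, 3))
(1, 0, R2, (1, 2))
(1, 0, R7, (2,))
(2, 0, R3, (2, 3))
(2, 0, R4, (0, 1))
(2, 0, R7, (2,))
(2, 1, R3, (2, 3))
(2, 2, R3, (2, 3))
(2, 3, R3, (2, 3))
(3, 0, R2, (0, 3))
(3, 0, R2, (1, 2))
(3, 0, R3, (2, 3))
(3, 0, R7, (1,))
(3, 1, R3, (2, 3))
(3, 2, R3, (2, 3))
(3, 3, R3, (2, 3))
(4, 0, R3, (1, 2))
(4, 0, R4, (0, 1))
(4, 1, R3, (1, 2))
(4, 2, R3, (1, 2))
(4, 3, R3, (1, 2))
(5, 0, R1, (0, 2))
(5, 0, R2, (0, 3))
(5, 0, R2, (1, 2))
(5, 0, R3, (2, 3))
(5, 0, R4, (0, 1))
(5, 0, R7, (1,))
(5, 0, R7, (3,))
(5, 1, R3, (2, 3))
(5, 2, R3, (2, 3))
(5, 3, R3, (2, 3))
(6, 0, R1, (0, 2))
(6, 0, R8, (0, 2))
(6, 0, R8, (0, 3))
(7, 0, R1, (2, 3))
(7, 3, R6, (0, 2))
(7, 3, R6, (0, 3))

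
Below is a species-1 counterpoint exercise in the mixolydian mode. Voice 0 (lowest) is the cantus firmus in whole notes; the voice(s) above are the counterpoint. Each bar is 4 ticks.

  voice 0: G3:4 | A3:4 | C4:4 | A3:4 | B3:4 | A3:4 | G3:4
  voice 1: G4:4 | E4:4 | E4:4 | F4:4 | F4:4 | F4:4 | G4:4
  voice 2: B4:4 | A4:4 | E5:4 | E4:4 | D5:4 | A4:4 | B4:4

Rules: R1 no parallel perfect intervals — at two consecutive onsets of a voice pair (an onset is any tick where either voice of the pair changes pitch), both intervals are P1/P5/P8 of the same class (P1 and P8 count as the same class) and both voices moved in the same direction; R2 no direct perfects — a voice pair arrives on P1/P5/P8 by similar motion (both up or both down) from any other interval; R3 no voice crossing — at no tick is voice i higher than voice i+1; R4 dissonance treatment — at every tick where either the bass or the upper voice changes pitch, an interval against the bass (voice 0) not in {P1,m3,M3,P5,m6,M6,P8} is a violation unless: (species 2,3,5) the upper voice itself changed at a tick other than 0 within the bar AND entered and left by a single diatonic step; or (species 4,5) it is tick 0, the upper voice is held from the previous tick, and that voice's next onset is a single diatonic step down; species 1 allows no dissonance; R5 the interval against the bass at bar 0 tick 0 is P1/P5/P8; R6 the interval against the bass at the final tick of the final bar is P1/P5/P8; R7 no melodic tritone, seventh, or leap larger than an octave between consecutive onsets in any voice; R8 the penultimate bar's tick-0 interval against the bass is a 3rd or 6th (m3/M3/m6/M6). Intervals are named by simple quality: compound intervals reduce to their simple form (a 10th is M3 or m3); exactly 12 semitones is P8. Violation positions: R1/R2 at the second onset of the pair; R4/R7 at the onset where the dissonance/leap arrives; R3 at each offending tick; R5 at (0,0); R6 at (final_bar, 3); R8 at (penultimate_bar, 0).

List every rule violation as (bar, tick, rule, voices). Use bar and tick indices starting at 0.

bar 0: v0=G3 v1=G4 v2=B4 downbeat M3
bar 1: v0=A3 v1=E4 v2=A4 downbeat P8
bar 2: v0=C4 v1=E4 v2=E5 downbeat M3
bar 3: v0=A3 v1=F4 v2=E4 downbeat P5
bar 4: v0=B3 v1=F4 v2=D5 downbeat m3
bar 5: v0=A3 v1=F4 v2=A4 downbeat P8
bar 6: v0=G3 v1=G4 v2=B4 downbeat M3
  -> R5 @ bar 0 tick 0 v(0, 2): opens on M3
  -> R2 @ bar 3 tick 0 v(0, 2): C4/E5 M3 -> A3/E4 P5 similar
  -> R3 @ bar 3 tick 0 v(1, 2): F4 above E4
  -> R3 @ bar 3 tick 1 v(1, 2): F4 above E4
  -> R3 @ bar 3 tick 2 v(1, 2): F4 above E4
  -> R3 @ bar 3 tick 3 v(1, 2): F4 above E4
  -> R4 @ bar 4 tick 0 v(0, 1): B3/F4 TT untreated
  -> R7 @ bar 4 tick 0 v(2,): E4->D5 leap 10st
  -> R2 @ bar 5 tick 0 v(0, 2): B3/D5 m3 -> A3/A4 P8 similar
  -> R8 @ bar 5 tick 0 v(0, 2): penult P8 not 3rd/6th
  -> R6 @ bar 6 tick 3 v(0, 2): closes on M3

(0, 0, R5, (0, 2))
(3, 0, R2, (0, 2))
(3, 0, R3, (1, 2))
(3, 1, R3, (1, 2))
(3, 2, R3, (1, 2))
(3, 3, R3, (1, 2))
(4, 0, R4, (0, 1))
(4, 0, R7, (2,))
(5, 0, R2, (0, 2))
(5, 0, R8, (0, 2))
(6, 3, R6, (0, 2))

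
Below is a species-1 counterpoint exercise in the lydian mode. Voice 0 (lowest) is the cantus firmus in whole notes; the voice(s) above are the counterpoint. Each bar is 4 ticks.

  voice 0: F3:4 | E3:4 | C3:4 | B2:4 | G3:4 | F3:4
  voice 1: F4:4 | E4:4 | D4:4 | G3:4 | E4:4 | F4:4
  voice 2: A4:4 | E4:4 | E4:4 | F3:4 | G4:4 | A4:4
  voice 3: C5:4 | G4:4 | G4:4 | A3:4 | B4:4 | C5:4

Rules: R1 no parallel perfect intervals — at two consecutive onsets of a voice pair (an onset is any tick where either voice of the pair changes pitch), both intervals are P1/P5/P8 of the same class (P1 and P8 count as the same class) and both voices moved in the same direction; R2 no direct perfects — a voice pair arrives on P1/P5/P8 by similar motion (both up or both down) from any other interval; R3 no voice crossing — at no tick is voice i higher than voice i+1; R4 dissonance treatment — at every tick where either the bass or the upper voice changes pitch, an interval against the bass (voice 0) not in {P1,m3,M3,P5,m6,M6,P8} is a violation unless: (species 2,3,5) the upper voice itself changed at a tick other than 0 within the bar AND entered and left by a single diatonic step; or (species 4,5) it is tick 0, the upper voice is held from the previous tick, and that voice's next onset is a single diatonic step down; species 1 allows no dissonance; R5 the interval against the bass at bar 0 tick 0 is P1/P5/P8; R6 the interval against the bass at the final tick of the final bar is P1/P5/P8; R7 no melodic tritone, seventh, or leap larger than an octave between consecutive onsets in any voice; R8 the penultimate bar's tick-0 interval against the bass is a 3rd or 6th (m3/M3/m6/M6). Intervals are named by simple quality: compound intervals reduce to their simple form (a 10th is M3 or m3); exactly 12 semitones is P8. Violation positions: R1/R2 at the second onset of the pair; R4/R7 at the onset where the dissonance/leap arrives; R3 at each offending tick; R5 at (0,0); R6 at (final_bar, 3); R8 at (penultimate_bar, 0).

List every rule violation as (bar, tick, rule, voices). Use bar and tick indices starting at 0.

(0, 0, R5, (0, 2))
(1, 0, R1, (0, 1))
(1, 0, R2, (0, 2))
(1, 0, R2, (1, 2))
(2, 0, R4, (0, 1))
(3, 0, R3, (1, 2))
(3, 0, R4, (0, 2))
(3, 0, R4, (0, 3))
(3, 0, R7, (2,))
(3, 0, R7, (3,))
(3, 1, R3, (1, 2))
(3, 2, R3, (1, 2))
(3, 3, R3, (1, 2))
(4, 0, R2, (0, 2))
(4, 0, R2, (1, 3))
(4, 0, R7, (2,))
(4, 0, R7, (3,))
(4, 0, R8, (0, 2))
(5, 0, R1, (1, 3))
(5, 3, R6, (0, 2))

bar 0: v0=F3 v1=F4 v2=A4 v3=C5 downbeat P5
bar 1: v0=E3 v1=E4 v2=E4 v3=G4 downbeat m3
bar 2: v0=C3 v1=D4 v2=E4 v3=G4 downbeat P5
bar 3: v0=B2 v1=G3 v2=F3 v3=A3 downbeat m7
bar 4: v0=G3 v1=E4 v2=G4 v3=B4 downbeat M3
bar 5: v0=F3 v1=F4 v2=A4 v3=C5 downbeat P5
  -> R5 @ bar 0 tick 0 v(0, 2): opens on M3
  -> R1 @ bar 1 tick 0 v(0, 1): F3/F4 P8 -> E3/E4 P8 similar
  -> R2 @ bar 1 tick 0 v(0, 2): F3/A4 M3 -> E3/E4 P8 similar
  -> R2 @ bar 1 tick 0 v(1, 2): F4/A4 M3 -> E4/E4 P1 similar
  -> R4 @ bar 2 tick 0 v(0, 1): C3/D4 M2 untreated
  -> R3 @ bar 3 tick 0 v(1, 2): G3 above F3
  -> R4 @ bar 3 tick 0 v(0, 2): B2/F3 TT untreated
  -> R4 @ bar 3 tick 0 v(0, 3): B2/A3 m7 untreated
  -> R7 @ bar 3 tick 0 v(2,): E4->F3 leap 11st
  -> R7 @ bar 3 tick 0 v(3,): G4->A3 leap 10st
  -> R3 @ bar 3 tick 1 v(1, 2): G3 above F3
  -> R3 @ bar 3 tick 2 v(1, 2): G3 above F3
  -> R3 @ bar 3 tick 3 v(1, 2): G3 above F3
  -> R2 @ bar 4 tick 0 v(0, 2): B2/F3 TT -> G3/G4 P8 similar
  -> R2 @ bar 4 tick 0 v(1, 3): G3/A3 M2 -> E4/B4 P5 similar
  -> R7 @ bar 4 tick 0 v(2,): F3->G4 leap 14st
  -> R7 @ bar 4 tick 0 v(3,): A3->B4 leap 14st
  -> R8 @ bar 4 tick 0 v(0, 2): penult P8 not 3rd/6th
  -> R1 @ bar 5 tick 0 v(1, 3): E4/B4 P5 -> F4/C5 P5 similar
  -> R6 @ bar 5 tick 3 v(0, 2): closes on M3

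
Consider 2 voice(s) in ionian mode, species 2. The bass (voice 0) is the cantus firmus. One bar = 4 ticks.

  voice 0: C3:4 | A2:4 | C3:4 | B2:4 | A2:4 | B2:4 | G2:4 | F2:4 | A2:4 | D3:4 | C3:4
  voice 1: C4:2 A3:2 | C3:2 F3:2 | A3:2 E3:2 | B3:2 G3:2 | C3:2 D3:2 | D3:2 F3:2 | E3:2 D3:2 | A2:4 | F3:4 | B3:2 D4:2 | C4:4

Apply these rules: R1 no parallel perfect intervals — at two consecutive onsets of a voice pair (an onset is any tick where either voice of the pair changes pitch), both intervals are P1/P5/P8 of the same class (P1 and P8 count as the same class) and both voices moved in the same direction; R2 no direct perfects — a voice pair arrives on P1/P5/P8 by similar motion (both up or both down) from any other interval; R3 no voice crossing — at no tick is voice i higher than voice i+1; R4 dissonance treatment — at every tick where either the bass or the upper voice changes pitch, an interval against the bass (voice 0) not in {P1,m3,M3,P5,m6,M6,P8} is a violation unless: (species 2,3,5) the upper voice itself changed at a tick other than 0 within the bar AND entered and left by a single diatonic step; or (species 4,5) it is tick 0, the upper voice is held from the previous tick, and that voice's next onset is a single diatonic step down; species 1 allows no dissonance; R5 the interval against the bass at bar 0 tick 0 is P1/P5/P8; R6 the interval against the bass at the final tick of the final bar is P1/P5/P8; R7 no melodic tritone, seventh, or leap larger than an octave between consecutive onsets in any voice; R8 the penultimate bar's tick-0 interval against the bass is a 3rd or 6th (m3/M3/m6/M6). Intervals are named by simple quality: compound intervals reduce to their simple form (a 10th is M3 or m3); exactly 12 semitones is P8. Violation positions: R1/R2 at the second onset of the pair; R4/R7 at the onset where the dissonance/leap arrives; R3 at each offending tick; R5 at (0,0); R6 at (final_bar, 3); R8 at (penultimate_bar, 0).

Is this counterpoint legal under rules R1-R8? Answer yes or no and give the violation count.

No (4 violations)

bar 0: v0=C3 v1=C4 (P8)
bar 1: v0=A2 v1=C3 (m3)
bar 2: v0=C3 v1=A3 (M6)
bar 3: v0=B2 v1=B3 (P8)
bar 4: v0=A2 v1=C3 (m3)
bar 5: v0=B2 v1=D3 (m3)
bar 6: v0=G2 v1=E3 (M6)
bar 7: v0=F2 v1=A2 (M3)
bar 8: v0=A2 v1=F3 (m6)
bar 9: v0=D3 v1=B3 (M6)
bar 10: v0=C3 v1=C4 (P8)
  R4 @ bar4.2: A2/D3 P4 untreated
  R4 @ bar5.2: B2/F3 TT untreated
  R7 @ bar9.0: F3->B3 leap 6st
  R1 @ bar10.0: D3/D4 P8 -> C3/C4 P8 similar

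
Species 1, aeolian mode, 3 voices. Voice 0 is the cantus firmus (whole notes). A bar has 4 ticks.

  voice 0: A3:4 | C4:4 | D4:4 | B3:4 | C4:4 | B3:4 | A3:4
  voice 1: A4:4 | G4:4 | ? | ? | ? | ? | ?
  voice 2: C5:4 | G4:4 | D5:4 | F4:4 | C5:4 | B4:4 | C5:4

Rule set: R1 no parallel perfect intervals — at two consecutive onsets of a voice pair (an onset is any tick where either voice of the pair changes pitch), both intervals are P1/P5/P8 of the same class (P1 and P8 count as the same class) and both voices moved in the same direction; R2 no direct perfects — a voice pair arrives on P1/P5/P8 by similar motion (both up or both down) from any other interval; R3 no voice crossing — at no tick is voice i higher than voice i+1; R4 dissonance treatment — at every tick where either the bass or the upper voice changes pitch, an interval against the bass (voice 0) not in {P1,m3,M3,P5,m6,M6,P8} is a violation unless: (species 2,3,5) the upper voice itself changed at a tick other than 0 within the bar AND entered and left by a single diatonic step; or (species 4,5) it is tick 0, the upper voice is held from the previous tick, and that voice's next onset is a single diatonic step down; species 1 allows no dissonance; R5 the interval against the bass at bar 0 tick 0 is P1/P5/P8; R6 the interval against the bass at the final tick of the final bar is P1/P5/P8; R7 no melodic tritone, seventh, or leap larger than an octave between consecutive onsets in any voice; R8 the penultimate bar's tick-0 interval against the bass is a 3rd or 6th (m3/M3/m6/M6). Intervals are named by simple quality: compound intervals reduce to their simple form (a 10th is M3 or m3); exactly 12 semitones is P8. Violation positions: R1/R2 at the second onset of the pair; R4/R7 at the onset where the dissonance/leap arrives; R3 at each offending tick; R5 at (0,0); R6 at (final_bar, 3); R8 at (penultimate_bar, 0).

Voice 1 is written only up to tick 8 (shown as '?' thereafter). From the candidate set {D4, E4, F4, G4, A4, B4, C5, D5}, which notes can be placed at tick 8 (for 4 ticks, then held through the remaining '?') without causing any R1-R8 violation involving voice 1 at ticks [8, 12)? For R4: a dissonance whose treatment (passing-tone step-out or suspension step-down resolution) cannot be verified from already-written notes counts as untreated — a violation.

D4: legal
E4: violates R4
F4: legal
G4: violates R4
A4: violates R1
B4: legal
C5: violates R4
D5: violates R1,R2

{B4, D4, F4}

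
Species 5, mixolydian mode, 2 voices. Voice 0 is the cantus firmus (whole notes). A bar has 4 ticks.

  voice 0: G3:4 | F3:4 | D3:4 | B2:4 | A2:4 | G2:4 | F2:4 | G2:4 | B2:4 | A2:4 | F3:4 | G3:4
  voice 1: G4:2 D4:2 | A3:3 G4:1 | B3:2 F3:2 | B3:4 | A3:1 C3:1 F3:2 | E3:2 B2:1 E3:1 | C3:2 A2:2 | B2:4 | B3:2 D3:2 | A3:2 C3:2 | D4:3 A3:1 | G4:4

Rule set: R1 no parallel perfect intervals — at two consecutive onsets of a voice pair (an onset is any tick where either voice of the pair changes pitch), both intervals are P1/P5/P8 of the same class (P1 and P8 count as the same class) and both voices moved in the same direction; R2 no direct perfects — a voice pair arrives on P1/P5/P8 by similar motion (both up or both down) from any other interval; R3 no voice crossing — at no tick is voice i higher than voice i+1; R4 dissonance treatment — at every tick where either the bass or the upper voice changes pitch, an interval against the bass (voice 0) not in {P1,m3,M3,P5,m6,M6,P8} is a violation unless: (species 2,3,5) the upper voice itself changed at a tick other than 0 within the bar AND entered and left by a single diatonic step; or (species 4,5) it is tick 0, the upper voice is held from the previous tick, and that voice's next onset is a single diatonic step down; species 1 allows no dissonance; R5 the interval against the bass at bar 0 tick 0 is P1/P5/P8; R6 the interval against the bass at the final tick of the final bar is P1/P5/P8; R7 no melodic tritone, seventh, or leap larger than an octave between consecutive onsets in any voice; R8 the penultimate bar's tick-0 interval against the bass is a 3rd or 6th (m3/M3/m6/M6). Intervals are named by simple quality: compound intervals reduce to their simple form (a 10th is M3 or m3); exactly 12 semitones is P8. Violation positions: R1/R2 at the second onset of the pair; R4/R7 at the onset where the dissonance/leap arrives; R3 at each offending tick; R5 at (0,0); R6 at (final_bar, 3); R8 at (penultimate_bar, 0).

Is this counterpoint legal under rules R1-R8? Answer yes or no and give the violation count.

bar 0: v0=G3 v1=G4 (P8)
bar 1: v0=F3 v1=A3 (M3)
bar 2: v0=D3 v1=B3 (M6)
bar 3: v0=B2 v1=B3 (P8)
bar 4: v0=A2 v1=A3 (P8)
bar 5: v0=G2 v1=E3 (M6)
bar 6: v0=F2 v1=C3 (P5)
bar 7: v0=G2 v1=B2 (M3)
bar 8: v0=B2 v1=B3 (P8)
bar 9: v0=A2 v1=A3 (P8)
bar 10: v0=F3 v1=D4 (M6)
bar 11: v0=G3 v1=G4 (P8)
  R4 @ bar1.3: F3/G4 M2 untreated
  R7 @ bar1.3: A3->G4 leap 10st
  R7 @ bar2.2: B3->F3 leap 6st
  R7 @ bar3.0: F3->B3 leap 6st
  R1 @ bar4.0: B2/B3 P8 -> A2/A3 P8 similar
  R2 @ bar6.0: G2/E3 M6 -> F2/C3 P5 similar
  R2 @ bar8.0: G2/B2 M3 -> B2/B3 P8 similar
  R7 @ bar10.0: C3->D4 leap 14st
  R2 @ bar11.0: F3/A3 M3 -> G3/G4 P8 similar
  R7 @ bar11.0: A3->G4 leap 10st

No (10 violations)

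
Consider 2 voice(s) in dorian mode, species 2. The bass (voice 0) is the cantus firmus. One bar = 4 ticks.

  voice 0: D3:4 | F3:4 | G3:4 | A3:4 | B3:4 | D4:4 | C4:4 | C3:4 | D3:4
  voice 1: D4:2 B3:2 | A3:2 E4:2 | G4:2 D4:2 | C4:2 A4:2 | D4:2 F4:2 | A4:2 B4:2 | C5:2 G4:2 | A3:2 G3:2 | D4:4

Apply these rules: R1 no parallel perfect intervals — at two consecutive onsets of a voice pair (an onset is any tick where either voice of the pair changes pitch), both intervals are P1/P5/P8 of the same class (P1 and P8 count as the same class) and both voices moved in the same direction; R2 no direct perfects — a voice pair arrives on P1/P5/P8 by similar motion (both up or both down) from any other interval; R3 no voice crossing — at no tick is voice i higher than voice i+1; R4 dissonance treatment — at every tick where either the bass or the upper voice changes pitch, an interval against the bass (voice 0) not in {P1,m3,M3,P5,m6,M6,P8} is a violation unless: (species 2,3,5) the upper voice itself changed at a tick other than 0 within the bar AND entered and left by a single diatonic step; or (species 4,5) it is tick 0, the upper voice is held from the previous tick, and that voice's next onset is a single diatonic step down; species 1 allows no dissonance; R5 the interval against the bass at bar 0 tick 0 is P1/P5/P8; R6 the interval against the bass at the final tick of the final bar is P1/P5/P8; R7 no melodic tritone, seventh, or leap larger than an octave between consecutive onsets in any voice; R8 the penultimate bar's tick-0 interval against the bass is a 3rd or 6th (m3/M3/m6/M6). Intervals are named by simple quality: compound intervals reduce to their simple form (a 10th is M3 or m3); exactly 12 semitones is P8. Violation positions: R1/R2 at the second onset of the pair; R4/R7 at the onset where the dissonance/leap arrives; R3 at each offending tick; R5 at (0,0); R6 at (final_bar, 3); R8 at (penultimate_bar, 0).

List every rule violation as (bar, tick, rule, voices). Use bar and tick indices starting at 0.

(1, 2, R4, (0, 1))
(2, 0, R2, (0, 1))
(4, 2, R4, (0, 1))
(5, 0, R2, (0, 1))
(7, 0, R7, (1,))
(8, 0, R2, (0, 1))

bar 0: v0=D3 v1=D4 downbeat P8
bar 1: v0=F3 v1=A3 downbeat M3
bar 2: v0=G3 v1=G4 downbeat P8
bar 3: v0=A3 v1=C4 downbeat m3
bar 4: v0=B3 v1=D4 downbeat m3
bar 5: v0=D4 v1=A4 downbeat P5
bar 6: v0=C4 v1=C5 downbeat P8
bar 7: v0=C3 v1=A3 downbeat M6
bar 8: v0=D3 v1=D4 downbeat P8
  -> R4 @ bar 1 tick 2 v(0, 1): F3/E4 M7 untreated
  -> R2 @ bar 2 tick 0 v(0, 1): F3/E4 M7 -> G3/G4 P8 similar
  -> R4 @ bar 4 tick 2 v(0, 1): B3/F4 TT untreated
  -> R2 @ bar 5 tick 0 v(0, 1): B3/F4 TT -> D4/A4 P5 similar
  -> R7 @ bar 7 tick 0 v(1,): G4->A3 leap 10st
  -> R2 @ bar 8 tick 0 v(0, 1): C3/G3 P5 -> D3/D4 P8 similar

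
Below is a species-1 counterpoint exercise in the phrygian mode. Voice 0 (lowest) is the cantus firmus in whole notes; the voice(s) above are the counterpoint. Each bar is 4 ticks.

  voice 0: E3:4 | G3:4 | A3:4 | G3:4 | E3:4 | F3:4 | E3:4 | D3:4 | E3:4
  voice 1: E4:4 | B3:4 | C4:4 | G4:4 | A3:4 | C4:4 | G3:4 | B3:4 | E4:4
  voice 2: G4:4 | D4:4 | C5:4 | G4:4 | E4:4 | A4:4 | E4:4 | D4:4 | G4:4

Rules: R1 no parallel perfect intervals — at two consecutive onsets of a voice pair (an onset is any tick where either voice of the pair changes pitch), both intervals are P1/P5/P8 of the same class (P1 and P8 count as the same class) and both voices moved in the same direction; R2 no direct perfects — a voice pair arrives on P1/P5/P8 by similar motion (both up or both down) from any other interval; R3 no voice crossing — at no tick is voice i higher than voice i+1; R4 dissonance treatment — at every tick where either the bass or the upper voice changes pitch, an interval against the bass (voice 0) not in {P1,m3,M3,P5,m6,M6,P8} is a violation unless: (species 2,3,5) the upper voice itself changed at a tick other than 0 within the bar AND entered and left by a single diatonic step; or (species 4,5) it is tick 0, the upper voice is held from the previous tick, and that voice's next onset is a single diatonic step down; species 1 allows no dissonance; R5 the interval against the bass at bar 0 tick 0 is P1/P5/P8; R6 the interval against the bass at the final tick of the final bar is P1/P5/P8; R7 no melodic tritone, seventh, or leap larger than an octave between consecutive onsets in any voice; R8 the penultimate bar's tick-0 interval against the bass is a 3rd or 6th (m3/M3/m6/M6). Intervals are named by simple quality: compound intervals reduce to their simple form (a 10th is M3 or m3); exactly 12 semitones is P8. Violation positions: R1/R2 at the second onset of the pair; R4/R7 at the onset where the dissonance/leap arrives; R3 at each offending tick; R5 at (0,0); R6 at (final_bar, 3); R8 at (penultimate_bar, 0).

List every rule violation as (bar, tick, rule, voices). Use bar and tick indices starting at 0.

bar 0: v0=E3 v1=E4 v2=G4 downbeat m3
bar 1: v0=G3 v1=B3 v2=D4 downbeat P5
bar 2: v0=A3 v1=C4 v2=C5 downbeat m3
bar 3: v0=G3 v1=G4 v2=G4 downbeat P8
bar 4: v0=E3 v1=A3 v2=E4 downbeat P8
bar 5: v0=F3 v1=C4 v2=A4 downbeat M3
bar 6: v0=E3 v1=G3 v2=E4 downbeat P8
bar 7: v0=D3 v1=B3 v2=D4 downbeat P8
bar 8: v0=E3 v1=E4 v2=G4 downbeat m3
  -> R5 @ bar 0 tick 0 v(0, 2): opens on m3
  -> R2 @ bar 2 tick 0 v(1, 2): B3/D4 m3 -> C4/C5 P8 similar
  -> R7 @ bar 2 tick 0 v(2,): D4->C5 leap 10st
  -> R2 @ bar 3 tick 0 v(0, 2): A3/C5 m3 -> G3/G4 P8 similar
  -> R1 @ bar 4 tick 0 v(0, 2): G3/G4 P8 -> E3/E4 P8 similar
  -> R2 @ bar 4 tick 0 v(1, 2): G4/G4 P1 -> A3/E4 P5 similar
  -> R4 @ bar 4 tick 0 v(0, 1): E3/A3 P4 untreated
  -> R7 @ bar 4 tick 0 v(1,): G4->A3 leap 10st
  -> R2 @ bar 5 tick 0 v(0, 1): E3/A3 P4 -> F3/C4 P5 similar
  -> R2 @ bar 6 tick 0 v(0, 2): F3/A4 M3 -> E3/E4 P8 similar
  -> R1 @ bar 7 tick 0 v(0, 2): E3/E4 P8 -> D3/D4 P8 similar
  -> R8 @ bar 7 tick 0 v(0, 2): penult P8 not 3rd/6th
  -> R2 @ bar 8 tick 0 v(0, 1): D3/B3 M6 -> E3/E4 P8 similar
  -> R6 @ bar 8 tick 3 v(0, 2): closes on m3

(0, 0, R5, (0, 2))
(2, 0, R2, (1, 2))
(2, 0, R7, (2,))
(3, 0, R2, (0, 2))
(4, 0, R1, (0, 2))
(4, 0, R2, (1, 2))
(4, 0, R4, (0, 1))
(4, 0, R7, (1,))
(5, 0, R2, (0, 1))
(6, 0, R2, (0, 2))
(7, 0, R1, (0, 2))
(7, 0, R8, (0, 2))
(8, 0, R2, (0, 1))
(8, 3, R6, (0, 2))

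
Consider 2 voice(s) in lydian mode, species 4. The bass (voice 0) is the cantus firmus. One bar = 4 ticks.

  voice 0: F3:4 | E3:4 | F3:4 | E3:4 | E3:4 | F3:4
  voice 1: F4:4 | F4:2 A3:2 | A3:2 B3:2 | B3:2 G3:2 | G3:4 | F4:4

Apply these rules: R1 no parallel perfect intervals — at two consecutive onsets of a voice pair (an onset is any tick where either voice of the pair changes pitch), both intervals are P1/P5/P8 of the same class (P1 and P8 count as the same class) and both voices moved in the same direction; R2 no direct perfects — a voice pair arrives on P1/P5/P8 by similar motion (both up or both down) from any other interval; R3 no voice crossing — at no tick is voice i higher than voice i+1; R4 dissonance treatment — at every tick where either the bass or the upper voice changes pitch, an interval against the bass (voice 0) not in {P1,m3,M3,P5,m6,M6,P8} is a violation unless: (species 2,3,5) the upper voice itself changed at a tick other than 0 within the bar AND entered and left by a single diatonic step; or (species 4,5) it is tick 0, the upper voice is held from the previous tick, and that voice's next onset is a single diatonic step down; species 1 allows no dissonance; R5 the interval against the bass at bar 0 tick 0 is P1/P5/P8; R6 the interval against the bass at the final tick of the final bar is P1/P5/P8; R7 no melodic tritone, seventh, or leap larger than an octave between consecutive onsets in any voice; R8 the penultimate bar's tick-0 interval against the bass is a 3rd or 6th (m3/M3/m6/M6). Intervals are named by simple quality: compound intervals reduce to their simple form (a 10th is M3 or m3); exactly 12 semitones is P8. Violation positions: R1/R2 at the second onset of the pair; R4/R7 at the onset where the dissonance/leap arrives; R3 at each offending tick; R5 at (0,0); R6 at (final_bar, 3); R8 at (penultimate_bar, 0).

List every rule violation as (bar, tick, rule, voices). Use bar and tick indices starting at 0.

bar 0: v0=F3 v1=F4 downbeat P8
bar 1: v0=E3 v1=F4 downbeat m2
bar 2: v0=F3 v1=A3 downbeat M3
bar 3: v0=E3 v1=B3 downbeat P5
bar 4: v0=E3 v1=G3 downbeat m3
bar 5: v0=F3 v1=F4 downbeat P8
  -> R4 @ bar 1 tick 0 v(0, 1): E3/F4 m2 untreated
  -> R4 @ bar 1 tick 2 v(0, 1): E3/A3 P4 untreated
  -> R4 @ bar 2 tick 2 v(0, 1): F3/B3 TT untreated
  -> R2 @ bar 5 tick 0 v(0, 1): E3/G3 m3 -> F3/F4 P8 similar
  -> R7 @ bar 5 tick 0 v(1,): G3->F4 leap 10st

(1, 0, R4, (0, 1))
(1, 2, R4, (0, 1))
(2, 2, R4, (0, 1))
(5, 0, R2, (0, 1))
(5, 0, R7, (1,))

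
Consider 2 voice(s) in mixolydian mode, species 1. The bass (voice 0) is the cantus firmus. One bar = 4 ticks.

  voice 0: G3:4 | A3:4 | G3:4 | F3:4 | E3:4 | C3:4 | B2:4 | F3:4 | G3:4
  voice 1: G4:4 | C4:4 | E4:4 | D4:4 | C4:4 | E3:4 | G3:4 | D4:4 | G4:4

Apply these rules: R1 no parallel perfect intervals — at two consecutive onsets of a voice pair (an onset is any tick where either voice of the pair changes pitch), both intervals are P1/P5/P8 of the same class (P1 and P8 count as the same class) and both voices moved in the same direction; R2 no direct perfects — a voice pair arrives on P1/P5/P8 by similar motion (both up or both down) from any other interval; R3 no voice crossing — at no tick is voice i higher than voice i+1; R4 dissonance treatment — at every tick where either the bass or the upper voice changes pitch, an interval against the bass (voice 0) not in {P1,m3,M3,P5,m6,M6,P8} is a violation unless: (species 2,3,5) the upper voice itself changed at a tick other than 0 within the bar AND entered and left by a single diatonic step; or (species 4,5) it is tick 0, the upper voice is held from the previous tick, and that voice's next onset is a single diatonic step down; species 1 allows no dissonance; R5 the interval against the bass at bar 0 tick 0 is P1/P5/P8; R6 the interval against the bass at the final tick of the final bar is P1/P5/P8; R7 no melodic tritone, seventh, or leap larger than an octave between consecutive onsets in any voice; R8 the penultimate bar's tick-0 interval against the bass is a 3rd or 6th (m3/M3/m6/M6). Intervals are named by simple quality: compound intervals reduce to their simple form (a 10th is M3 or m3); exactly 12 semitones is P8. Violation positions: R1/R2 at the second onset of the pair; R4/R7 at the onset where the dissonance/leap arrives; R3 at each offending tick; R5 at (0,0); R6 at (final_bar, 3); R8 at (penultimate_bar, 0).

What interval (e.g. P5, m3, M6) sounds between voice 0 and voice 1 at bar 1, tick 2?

voice 0=A3 voice 1=C4 -> m3

m3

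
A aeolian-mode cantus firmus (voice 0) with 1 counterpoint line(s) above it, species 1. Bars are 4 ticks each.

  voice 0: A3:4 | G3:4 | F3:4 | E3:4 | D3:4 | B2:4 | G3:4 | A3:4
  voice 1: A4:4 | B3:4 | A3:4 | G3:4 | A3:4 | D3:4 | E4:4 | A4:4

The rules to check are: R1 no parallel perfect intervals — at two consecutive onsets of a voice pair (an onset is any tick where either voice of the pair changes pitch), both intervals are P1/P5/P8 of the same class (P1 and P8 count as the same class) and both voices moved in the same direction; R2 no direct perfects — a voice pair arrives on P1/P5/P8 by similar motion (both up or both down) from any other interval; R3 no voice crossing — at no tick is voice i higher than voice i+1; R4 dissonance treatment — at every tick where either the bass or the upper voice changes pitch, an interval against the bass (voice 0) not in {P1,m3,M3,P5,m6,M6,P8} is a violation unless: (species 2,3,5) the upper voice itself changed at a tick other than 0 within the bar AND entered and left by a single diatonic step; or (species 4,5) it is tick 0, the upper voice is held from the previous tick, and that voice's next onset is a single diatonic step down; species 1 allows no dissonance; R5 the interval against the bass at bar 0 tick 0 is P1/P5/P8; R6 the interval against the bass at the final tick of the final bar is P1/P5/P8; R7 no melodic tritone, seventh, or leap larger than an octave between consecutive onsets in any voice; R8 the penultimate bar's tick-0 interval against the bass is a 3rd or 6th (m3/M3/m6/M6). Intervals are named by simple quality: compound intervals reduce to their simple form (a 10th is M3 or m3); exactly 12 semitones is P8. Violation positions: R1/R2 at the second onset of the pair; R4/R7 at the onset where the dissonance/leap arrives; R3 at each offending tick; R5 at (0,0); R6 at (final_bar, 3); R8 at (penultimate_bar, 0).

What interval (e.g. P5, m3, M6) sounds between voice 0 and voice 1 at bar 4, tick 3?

voice 0=D3 voice 1=A3 -> P5

P5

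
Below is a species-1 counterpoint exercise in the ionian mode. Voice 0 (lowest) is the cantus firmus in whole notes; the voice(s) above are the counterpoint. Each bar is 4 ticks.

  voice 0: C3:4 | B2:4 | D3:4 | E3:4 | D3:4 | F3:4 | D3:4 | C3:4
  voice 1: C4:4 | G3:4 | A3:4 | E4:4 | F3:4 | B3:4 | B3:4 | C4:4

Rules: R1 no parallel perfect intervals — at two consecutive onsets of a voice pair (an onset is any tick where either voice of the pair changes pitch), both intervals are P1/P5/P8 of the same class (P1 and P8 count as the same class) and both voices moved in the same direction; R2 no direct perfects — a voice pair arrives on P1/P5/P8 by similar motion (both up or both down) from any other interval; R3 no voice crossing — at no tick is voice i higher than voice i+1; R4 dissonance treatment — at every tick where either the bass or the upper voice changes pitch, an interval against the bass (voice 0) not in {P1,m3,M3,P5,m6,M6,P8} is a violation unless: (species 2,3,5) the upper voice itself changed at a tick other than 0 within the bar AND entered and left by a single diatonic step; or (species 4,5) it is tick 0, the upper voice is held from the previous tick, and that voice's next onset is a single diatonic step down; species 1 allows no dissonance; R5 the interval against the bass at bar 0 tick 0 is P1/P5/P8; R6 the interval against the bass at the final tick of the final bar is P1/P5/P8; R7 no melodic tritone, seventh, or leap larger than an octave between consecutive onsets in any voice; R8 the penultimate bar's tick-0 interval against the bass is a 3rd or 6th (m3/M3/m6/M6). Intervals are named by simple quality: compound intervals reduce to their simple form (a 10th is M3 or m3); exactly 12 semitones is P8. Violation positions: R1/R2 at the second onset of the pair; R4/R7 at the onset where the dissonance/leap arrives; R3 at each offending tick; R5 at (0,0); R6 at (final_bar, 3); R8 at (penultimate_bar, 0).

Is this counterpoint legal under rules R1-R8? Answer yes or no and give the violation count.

No (5 violations)

bar 0: v0=C3 v1=C4 (P8)
bar 1: v0=B2 v1=G3 (m6)
bar 2: v0=D3 v1=A3 (P5)
bar 3: v0=E3 v1=E4 (P8)
bar 4: v0=D3 v1=F3 (m3)
bar 5: v0=F3 v1=B3 (TT)
bar 6: v0=D3 v1=B3 (M6)
bar 7: v0=C3 v1=C4 (P8)
  R2 @ bar2.0: B2/G3 m6 -> D3/A3 P5 similar
  R2 @ bar3.0: D3/A3 P5 -> E3/E4 P8 similar
  R7 @ bar4.0: E4->F3 leap 11st
  R4 @ bar5.0: F3/B3 TT untreated
  R7 @ bar5.0: F3->B3 leap 6st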